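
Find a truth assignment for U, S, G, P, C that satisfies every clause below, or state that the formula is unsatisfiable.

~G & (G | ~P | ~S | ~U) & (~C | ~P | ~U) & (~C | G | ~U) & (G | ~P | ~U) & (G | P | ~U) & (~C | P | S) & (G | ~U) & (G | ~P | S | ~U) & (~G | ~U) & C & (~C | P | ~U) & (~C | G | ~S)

Unit clause (~G) forces G = False.
In (G | ~U) only ~U is left, so U = False.
Unit clause (C) forces C = True.
In (~C | G | ~S) only ~S is left, so S = False.
In (~C | P | S) only P is left, so P = True.
All clauses satisfied.

U = False, S = False, G = False, P = True, C = True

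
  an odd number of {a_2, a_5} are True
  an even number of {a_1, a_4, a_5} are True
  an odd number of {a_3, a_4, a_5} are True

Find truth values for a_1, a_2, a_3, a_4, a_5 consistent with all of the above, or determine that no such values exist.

a_1 = True, a_2 = False, a_3 = False, a_4 = False, a_5 = True

{a_2, a_5}: 1 true → odd ✓
{a_1, a_4, a_5}: 2 true → even ✓
{a_3, a_4, a_5}: 1 true → odd ✓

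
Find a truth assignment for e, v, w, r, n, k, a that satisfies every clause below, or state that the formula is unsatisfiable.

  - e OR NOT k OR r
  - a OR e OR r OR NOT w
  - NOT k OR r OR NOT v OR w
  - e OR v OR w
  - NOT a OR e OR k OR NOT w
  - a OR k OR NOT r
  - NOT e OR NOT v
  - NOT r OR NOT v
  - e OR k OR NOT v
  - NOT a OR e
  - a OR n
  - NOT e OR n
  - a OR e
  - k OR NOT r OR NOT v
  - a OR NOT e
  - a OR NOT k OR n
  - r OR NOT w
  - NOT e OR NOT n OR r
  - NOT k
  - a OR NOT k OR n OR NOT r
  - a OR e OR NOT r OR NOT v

Unit clause (NOT k) forces k = False.
Try e = False:
  (e OR k OR NOT v) forces v = False.
  (e OR v OR w) forces w = True.
  (NOT a OR e OR k OR NOT w) forces a = False.
  clause (a OR e) is falsified — backtrack.
So e = True.
  then (NOT e OR NOT v) forces v = False.
  then (NOT e OR n) forces n = True.
  then (a OR NOT e) forces a = True.
  then (NOT e OR NOT n OR r) forces r = True.
Set w = False.
All clauses satisfied.

e: True, v: False, w: False, r: True, n: True, k: False, a: True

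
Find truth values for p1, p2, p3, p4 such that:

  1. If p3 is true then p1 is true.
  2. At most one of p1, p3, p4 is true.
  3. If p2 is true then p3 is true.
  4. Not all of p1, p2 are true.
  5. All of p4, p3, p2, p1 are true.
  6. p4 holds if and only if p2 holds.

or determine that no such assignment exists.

No satisfying assignment exists.

Case p3 = True:
  (1) with p3=T forces p1 = True.
  Constraint (2) is violated (p1=T, p3=T) — contradiction.
Case p3 = False:
  Constraint (5) is violated (p3=F) — contradiction.
Both cases fail — unsatisfiable.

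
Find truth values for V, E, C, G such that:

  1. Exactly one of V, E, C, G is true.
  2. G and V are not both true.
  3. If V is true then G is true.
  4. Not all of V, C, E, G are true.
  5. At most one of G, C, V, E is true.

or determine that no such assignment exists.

V: False, E: True, C: False, G: False

  (1) {V, E, C, G}: 1 true — exactly one ✓
  (2) G=F, V=F — not both ✓
  (3) V=F ⇒ G: vacuous ✓
  (4) {V, C, E, G}: 1/4 true — not all ✓
  (5) {G, C, V, E}: 1 true — at most one ✓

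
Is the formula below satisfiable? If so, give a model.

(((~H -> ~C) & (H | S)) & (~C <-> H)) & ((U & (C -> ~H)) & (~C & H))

H = True; U = True; C = False; S = False

  ((~H -> ~C) & (H | S)) & (~C <-> H) = True
    (~H -> ~C) & (H | S) = True
      ~H -> ~C = True
        ~H = False
        ~C = True
      H | S = True
    ~C <-> H = True
      ~C = True
  (U & (C -> ~H)) & (~C & H) = True
    U & (C -> ~H) = True
      C -> ~H = True
        ~H = False
    ~C & H = True
      ~C = True
Both conjuncts True, so the formula holds.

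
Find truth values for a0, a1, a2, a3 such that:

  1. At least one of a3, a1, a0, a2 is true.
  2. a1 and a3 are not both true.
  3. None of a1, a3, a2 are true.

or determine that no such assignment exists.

a0 = True, a1 = False, a2 = False, a3 = False

  (1) {a3, a1, a0, a2}: 1 true — at least one ✓
  (2) a1=F, a3=F — not both ✓
  (3) {a1, a3, a2}: 0 true — none ✓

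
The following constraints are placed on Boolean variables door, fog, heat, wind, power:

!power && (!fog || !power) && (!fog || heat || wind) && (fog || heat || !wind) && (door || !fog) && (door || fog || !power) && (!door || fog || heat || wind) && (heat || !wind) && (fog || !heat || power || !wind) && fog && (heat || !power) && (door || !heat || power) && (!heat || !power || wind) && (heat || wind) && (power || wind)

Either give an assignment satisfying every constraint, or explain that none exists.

Unit clause (!power) forces power = False.
Unit clause (fog) forces fog = True.
In (power || wind) only wind is left, so wind = True.
In (door || !fog) only door is left, so door = True.
In (heat || !wind) only heat is left, so heat = True.
All clauses satisfied.

door = True; fog = True; heat = True; wind = True; power = False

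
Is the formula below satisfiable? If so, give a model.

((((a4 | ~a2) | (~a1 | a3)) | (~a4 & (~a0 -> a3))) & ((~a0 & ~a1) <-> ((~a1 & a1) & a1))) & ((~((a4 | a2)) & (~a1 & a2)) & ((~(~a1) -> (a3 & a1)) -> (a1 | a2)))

Case a2 = True: the conjunct ~((a4 | a2)) becomes ~((a4 | True)) = False.
Case a2 = False: the conjunct a2 is False.
Both cases fail — unsatisfiable.

Unsatisfiable — no assignment works.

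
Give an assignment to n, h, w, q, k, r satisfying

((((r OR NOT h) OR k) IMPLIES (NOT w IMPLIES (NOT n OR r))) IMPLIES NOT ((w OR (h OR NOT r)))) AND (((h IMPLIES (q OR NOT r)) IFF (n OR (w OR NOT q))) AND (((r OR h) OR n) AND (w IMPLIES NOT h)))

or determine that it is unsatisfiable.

n: True; h: False; w: False; q: True; k: True; r: True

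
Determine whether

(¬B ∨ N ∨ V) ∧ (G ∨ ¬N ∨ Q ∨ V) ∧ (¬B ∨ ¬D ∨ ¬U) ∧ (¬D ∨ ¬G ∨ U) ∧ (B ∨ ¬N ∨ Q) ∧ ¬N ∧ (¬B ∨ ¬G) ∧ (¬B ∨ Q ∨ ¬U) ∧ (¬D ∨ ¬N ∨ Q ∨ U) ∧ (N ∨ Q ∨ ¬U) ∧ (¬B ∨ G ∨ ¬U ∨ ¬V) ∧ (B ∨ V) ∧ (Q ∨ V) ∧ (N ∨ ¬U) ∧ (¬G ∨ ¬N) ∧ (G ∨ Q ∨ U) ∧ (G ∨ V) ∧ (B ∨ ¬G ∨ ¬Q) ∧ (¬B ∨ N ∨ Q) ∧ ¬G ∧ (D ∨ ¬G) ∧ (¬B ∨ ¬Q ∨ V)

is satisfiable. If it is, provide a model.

U = False; Q = True; B = True; N = False; V = True; G = False; D = False

Unit clause (¬N) forces N = False.
In (N ∨ ¬U) only ¬U is left, so U = False.
Unit clause (¬G) forces G = False.
In (G ∨ Q ∨ U) only Q is left, so Q = True.
In (G ∨ V) only V is left, so V = True.
Set B = True.
Set D = False.
All clauses satisfied.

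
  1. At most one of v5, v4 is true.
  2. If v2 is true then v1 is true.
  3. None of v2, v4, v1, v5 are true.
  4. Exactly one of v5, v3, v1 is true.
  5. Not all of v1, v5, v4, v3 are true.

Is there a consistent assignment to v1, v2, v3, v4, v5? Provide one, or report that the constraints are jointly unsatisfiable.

v1=F, v2=F, v3=T, v4=F, v5=F

  (1) {v5, v4}: 0 true — at most one ✓
  (2) v2=F ⇒ v1: vacuous ✓
  (3) {v2, v4, v1, v5}: 0 true — none ✓
  (4) {v5, v3, v1}: 1 true — exactly one ✓
  (5) {v1, v5, v4, v3}: 1/4 true — not all ✓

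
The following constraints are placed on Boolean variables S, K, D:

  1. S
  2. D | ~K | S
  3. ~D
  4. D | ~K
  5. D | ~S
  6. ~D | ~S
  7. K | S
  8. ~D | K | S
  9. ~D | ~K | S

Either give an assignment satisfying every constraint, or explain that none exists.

No satisfying assignment exists.

Case S = True:
  (~D) forces D = False.
  Clause (D | ~S) is falsified — contradiction.
Case S = False:
  Clause (S) is falsified — contradiction.
Both cases fail, so the formula is unsatisfiable.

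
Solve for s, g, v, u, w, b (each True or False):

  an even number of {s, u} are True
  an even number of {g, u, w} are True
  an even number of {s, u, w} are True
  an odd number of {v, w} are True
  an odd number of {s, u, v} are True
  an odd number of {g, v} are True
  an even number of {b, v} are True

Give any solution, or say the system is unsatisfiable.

s=F, g=F, v=T, u=F, w=F, b=T

{s, u}: 0 true → even ✓
{g, u, w}: 0 true → even ✓
{s, u, w}: 0 true → even ✓
{v, w}: 1 true → odd ✓
{s, u, v}: 1 true → odd ✓
{g, v}: 1 true → odd ✓
{b, v}: 2 true → even ✓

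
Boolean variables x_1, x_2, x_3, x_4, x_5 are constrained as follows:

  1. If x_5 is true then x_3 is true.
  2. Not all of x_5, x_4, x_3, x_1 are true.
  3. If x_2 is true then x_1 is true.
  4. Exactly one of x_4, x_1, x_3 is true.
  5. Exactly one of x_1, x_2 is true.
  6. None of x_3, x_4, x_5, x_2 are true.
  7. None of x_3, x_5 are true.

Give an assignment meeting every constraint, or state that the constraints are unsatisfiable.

x_1 = True; x_2 = False; x_3 = False; x_4 = False; x_5 = False

  (1) x_5=F ⇒ x_3: vacuous ✓
  (2) {x_5, x_4, x_3, x_1}: 1/4 true — not all ✓
  (3) x_2=F ⇒ x_1: vacuous ✓
  (4) {x_4, x_1, x_3}: 1 true — exactly one ✓
  (5) {x_1, x_2}: 1 true — exactly one ✓
  (6) {x_3, x_4, x_5, x_2}: 0 true — none ✓
  (7) {x_3, x_5}: 0 true — none ✓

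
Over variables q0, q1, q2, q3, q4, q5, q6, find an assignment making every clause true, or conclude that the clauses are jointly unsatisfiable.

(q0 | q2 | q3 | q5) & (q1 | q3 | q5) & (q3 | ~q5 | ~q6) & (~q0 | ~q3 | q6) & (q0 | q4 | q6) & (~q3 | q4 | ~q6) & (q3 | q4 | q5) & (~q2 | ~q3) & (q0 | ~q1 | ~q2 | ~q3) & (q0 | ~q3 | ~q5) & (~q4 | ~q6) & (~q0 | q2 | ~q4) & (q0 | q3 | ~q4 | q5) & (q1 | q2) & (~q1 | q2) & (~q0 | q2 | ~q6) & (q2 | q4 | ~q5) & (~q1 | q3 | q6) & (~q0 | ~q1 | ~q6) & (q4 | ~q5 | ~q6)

Set q0 = True.
Set q1 = False.
  then (q1 | q2) forces q2 = True.
  then (~q2 | ~q3) forces q3 = False.
  then (q1 | q3 | q5) forces q5 = True.
  then (q3 | ~q5 | ~q6) forces q6 = False.
Set q4 = True.
All clauses satisfied.

q0 = True; q1 = False; q2 = True; q3 = False; q4 = True; q5 = True; q6 = False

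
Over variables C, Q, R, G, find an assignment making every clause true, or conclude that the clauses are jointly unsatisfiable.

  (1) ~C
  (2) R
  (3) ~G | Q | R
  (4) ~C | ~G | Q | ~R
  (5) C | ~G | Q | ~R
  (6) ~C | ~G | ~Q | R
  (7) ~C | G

C=F, Q=T, R=T, G=F

Unit clause (~C) forces C = False.
Unit clause (R) forces R = True.
Set Q = True.
Set G = False.
All clauses satisfied.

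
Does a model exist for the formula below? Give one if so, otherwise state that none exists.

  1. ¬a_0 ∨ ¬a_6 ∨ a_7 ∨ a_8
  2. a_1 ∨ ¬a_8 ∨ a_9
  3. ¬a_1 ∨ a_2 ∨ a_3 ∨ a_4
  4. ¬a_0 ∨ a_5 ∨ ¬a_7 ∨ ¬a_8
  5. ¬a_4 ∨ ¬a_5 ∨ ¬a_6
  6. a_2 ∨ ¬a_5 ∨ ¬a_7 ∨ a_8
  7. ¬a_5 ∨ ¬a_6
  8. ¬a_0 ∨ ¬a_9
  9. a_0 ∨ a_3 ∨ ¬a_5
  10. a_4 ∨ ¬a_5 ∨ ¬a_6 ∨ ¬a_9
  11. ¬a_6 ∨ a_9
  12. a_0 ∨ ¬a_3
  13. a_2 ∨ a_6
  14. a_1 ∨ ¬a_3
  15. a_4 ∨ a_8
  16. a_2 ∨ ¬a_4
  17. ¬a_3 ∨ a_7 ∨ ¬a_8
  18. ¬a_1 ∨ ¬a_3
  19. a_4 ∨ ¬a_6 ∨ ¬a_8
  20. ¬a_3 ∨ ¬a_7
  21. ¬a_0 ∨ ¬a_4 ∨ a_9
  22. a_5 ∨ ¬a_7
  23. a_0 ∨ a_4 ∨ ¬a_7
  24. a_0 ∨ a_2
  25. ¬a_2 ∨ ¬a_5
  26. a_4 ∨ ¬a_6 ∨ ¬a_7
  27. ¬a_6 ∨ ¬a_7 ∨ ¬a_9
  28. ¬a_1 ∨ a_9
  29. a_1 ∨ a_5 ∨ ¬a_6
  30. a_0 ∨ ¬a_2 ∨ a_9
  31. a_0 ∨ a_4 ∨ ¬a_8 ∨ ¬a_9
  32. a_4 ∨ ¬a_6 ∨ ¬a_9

a_0=F, a_1=T, a_2=T, a_3=F, a_4=T, a_5=F, a_6=T, a_7=F, a_8=T, a_9=T

Set a_0 = False.
  then (a_0 ∨ ¬a_3) forces a_3 = False.
  then (a_0 ∨ a_2) forces a_2 = True.
  then (¬a_2 ∨ ¬a_5) forces a_5 = False.
  then (a_0 ∨ ¬a_2 ∨ a_9) forces a_9 = True.
  then (a_5 ∨ ¬a_7) forces a_7 = False.
Set a_1 = True.
Try a_4 = False:
  (a_4 ∨ a_8) forces a_8 = True.
  clause (a_0 ∨ a_4 ∨ ¬a_8 ∨ ¬a_9) is falsified — backtrack.
So a_4 = True.
Set a_6 = True.
Set a_8 = True.
All clauses satisfied.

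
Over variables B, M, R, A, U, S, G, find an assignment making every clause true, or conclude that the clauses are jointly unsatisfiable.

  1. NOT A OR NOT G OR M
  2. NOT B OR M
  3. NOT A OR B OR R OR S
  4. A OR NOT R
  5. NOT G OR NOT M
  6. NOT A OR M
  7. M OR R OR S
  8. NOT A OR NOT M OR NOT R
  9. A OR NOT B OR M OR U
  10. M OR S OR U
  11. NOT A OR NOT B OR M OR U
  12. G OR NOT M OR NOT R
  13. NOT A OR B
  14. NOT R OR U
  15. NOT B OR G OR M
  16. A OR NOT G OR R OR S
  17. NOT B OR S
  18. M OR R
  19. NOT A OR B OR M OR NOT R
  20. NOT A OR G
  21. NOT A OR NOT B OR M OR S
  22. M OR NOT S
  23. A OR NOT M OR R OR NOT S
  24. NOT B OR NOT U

Set B = False.
  then (NOT A OR B) forces A = False.
  then (A OR NOT R) forces R = False.
  then (M OR R) forces M = True.
  then (A OR NOT M OR R OR NOT S) forces S = False.
  then (NOT G OR NOT M) forces G = False.
Set U = True.
All clauses satisfied.

B = False, M = True, R = False, A = False, U = True, S = False, G = False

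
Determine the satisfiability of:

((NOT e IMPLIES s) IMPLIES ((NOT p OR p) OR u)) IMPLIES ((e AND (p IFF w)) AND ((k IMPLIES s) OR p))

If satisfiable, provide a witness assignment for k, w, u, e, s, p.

k = True; w = False; u = True; e = True; s = True; p = False

  ((NOT e IMPLIES s) IMPLIES ((NOT p OR p) OR u)) IMPLIES ((e AND (p IFF w)) AND ((k IMPLIES s) OR p)) = True
    (NOT e IMPLIES s) IMPLIES ((NOT p OR p) OR u) = True
      NOT e IMPLIES s = True
        NOT e = False
      (NOT p OR p) OR u = True
        NOT p OR p = True
          NOT p = True
    (e AND (p IFF w)) AND ((k IMPLIES s) OR p) = True
      e AND (p IFF w) = True
        p IFF w = True
      (k IMPLIES s) OR p = True
        k IMPLIES s = True
The formula evaluates to True.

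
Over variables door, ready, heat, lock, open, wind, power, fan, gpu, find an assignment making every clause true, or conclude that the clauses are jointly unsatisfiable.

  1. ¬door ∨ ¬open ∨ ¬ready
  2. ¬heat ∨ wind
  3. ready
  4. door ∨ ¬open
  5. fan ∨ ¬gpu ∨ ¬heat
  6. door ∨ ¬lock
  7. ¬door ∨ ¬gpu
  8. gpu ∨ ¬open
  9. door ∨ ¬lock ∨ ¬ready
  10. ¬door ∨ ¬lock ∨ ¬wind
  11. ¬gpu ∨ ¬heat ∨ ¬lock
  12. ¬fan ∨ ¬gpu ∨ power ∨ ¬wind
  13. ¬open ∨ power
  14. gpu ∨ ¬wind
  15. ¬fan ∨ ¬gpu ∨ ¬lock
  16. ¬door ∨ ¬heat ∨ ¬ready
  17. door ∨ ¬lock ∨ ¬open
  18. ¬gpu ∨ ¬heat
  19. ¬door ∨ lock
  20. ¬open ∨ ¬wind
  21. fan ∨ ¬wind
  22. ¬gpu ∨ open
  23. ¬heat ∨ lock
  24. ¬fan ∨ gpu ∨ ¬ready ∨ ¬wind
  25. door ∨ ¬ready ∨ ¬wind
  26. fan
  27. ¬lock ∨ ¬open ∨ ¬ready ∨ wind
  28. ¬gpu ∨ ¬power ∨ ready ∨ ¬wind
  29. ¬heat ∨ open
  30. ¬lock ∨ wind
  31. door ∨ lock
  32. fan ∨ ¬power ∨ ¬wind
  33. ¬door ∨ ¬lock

Case lock = True:
  (ready) forces ready = True.
  (door ∨ ¬lock) forces door = True.
  Clause (¬door ∨ ¬lock) is falsified — contradiction.
Case lock = False:
  (ready) forces ready = True.
  (¬door ∨ lock) forces door = False.
  Clause (door ∨ lock) is falsified — contradiction.
Both cases fail, so the formula is unsatisfiable.

The formula is unsatisfiable.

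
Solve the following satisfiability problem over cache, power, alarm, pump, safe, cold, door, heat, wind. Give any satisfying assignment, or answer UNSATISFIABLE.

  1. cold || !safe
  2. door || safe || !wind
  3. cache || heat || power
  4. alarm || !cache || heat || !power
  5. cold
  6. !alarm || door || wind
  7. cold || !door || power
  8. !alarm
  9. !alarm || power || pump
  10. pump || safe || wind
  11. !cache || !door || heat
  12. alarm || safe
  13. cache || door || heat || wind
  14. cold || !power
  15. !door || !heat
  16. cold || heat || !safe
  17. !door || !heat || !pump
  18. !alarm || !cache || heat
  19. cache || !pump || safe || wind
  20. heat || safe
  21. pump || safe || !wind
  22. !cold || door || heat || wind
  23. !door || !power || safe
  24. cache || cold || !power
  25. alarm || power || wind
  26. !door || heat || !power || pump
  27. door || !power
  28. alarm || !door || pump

Unit clause (cold) forces cold = True.
Unit clause (!alarm) forces alarm = False.
In (alarm || safe) only safe is left, so safe = True.
Set cache = False.
Set power = False.
  then (cache || heat || power) forces heat = True.
  then (!door || !heat) forces door = False.
  then (alarm || power || wind) forces wind = True.
Set pump = True.
All clauses satisfied.

cache = False; power = False; alarm = False; pump = True; safe = True; cold = True; door = False; heat = True; wind = True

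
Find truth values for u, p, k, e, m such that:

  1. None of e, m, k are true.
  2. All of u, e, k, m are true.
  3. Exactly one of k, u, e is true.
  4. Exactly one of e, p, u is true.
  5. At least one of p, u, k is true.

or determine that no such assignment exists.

Unsatisfiable

Case k = True:
  Constraint (1) is violated (k=T) — contradiction.
Case k = False:
  Constraint (2) is violated (k=F) — contradiction.
Both cases fail — unsatisfiable.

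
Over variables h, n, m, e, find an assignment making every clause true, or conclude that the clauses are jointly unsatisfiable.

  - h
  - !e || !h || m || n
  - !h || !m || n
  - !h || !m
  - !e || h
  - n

Unit clause (h) forces h = True.
In (!h || !m) only !m is left, so m = False.
Unit clause (n) forces n = True.
Set e = False.
Check each clause:
  (h): h holds.
  (!e || !h || m || n): !e holds.
  (!h || !m || n): !m holds.
  (!h || !m): !m holds.
  (!e || h): !e holds.
  (n): n holds.
All clauses satisfied.

h=T, n=T, m=F, e=F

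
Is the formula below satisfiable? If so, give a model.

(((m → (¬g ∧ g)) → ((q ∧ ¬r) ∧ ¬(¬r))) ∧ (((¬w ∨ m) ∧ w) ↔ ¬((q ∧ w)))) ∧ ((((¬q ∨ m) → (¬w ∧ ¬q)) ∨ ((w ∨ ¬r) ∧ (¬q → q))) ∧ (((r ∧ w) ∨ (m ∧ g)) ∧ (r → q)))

UNSATISFIABLE

Case w = True: the formula simplifies to (((m → (¬g ∧ g)) → ((q ∧ ¬r) ∧ ¬(¬r))) ∧ (m ↔ ¬q)) ∧ ((¬((¬q ∨ m)) ∨ (¬q → q)) ∧ ((r ∨ (m ∧ g)) ∧ (r → q))).
  q = True: simplifies to (((m → (¬g ∧ g)) → (¬r ∧ ¬(¬r))) ∧ ¬m) ∧ (r ∨ (m ∧ g)).
    m = True: the conjunct ¬m is False.
    m = False: simplifies to (¬r ∧ ¬(¬r)) ∧ r.
      r = True: the conjunct ¬r is False.
      r = False: the conjunct ¬(¬r) becomes ¬(¬False) = False.
  q = False: the conjunct ¬((¬q ∨ m)) ∨ (¬q → q) becomes ¬True ∨ (True → False) = False.
Case w = False: the conjunct ((¬w ∨ m) ∧ w) ↔ ¬((q ∧ w)) becomes (True ∧ False) ↔ ¬False = False.
Both cases fail — unsatisfiable.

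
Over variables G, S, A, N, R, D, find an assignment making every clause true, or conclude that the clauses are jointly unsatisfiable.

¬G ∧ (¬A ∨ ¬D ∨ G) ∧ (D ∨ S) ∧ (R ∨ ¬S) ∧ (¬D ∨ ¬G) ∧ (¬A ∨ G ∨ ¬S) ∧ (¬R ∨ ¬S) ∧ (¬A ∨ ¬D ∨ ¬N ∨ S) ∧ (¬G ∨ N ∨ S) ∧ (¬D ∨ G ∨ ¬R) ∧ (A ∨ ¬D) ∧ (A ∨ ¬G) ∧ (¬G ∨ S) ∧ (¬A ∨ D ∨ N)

UNSATISFIABLE

Case S = True:
  (¬G) forces G = False.
  (R ∨ ¬S) forces R = True.
  Clause (¬R ∨ ¬S) is falsified — contradiction.
Case S = False:
  (¬G) forces G = False.
  (D ∨ S) forces D = True.
  (¬A ∨ ¬D ∨ G) forces A = False.
  Clause (A ∨ ¬D) is falsified — contradiction.
Both cases fail, so the formula is unsatisfiable.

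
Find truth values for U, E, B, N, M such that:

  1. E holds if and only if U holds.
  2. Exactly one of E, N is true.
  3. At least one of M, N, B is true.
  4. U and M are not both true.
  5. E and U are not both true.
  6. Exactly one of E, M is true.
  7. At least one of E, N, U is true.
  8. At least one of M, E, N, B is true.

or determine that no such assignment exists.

U = False, E = False, B = False, N = True, M = True

  (1) E=F, U=F — same ✓
  (2) {E, N}: 1 true — exactly one ✓
  (3) {M, N, B}: 2 true — at least one ✓
  (4) U=F, M=T — not both ✓
  (5) E=F, U=F — not both ✓
  (6) {E, M}: 1 true — exactly one ✓
  (7) {E, N, U}: 1 true — at least one ✓
  (8) {M, E, N, B}: 2 true — at least one ✓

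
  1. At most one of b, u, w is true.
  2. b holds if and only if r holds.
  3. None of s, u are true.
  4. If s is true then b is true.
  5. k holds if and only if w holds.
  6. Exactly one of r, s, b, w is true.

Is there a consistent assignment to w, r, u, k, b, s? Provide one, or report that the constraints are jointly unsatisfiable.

w = True, r = False, u = False, k = True, b = False, s = False

  (1) {b, u, w}: 1 true — at most one ✓
  (2) b=F, r=F — same ✓
  (3) {s, u}: 0 true — none ✓
  (4) s=F ⇒ b: vacuous ✓
  (5) k=T, w=T — same ✓
  (6) {r, s, b, w}: 1 true — exactly one ✓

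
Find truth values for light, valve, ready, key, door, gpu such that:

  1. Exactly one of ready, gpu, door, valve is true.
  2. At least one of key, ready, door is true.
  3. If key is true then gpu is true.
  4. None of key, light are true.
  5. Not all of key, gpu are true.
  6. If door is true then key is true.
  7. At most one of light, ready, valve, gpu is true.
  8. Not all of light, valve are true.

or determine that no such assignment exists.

light=F, valve=F, ready=T, key=F, door=F, gpu=F

  (1) {ready, gpu, door, valve}: 1 true — exactly one ✓
  (2) {key, ready, door}: 1 true — at least one ✓
  (3) key=F ⇒ gpu: vacuous ✓
  (4) {key, light}: 0 true — none ✓
  (5) {key, gpu}: 0/2 true — not all ✓
  (6) door=F ⇒ key: vacuous ✓
  (7) {light, ready, valve, gpu}: 1 true — at most one ✓
  (8) {light, valve}: 0/2 true — not all ✓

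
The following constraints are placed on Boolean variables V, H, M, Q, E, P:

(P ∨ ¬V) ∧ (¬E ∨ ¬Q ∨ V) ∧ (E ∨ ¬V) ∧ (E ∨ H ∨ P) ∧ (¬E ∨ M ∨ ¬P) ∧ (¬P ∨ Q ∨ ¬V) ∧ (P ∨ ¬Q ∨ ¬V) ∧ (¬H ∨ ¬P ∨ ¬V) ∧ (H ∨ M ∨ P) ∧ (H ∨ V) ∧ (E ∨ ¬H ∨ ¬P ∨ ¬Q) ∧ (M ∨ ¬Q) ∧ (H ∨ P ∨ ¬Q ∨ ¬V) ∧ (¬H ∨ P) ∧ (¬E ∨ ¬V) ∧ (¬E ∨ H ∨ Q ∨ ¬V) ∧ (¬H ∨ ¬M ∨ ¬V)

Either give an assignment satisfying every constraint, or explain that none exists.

Try V = True:
  (P ∨ ¬V) forces P = True.
  (E ∨ ¬V) forces E = True.
  clause (¬E ∨ ¬V) is falsified — backtrack.
So V = False.
  then (H ∨ V) forces H = True.
  then (¬H ∨ P) forces P = True.
Set M = False.
  then (¬E ∨ M ∨ ¬P) forces E = False.
  then (E ∨ ¬H ∨ ¬P ∨ ¬Q) forces Q = False.
All clauses satisfied.

V = False, H = True, M = False, Q = False, E = False, P = True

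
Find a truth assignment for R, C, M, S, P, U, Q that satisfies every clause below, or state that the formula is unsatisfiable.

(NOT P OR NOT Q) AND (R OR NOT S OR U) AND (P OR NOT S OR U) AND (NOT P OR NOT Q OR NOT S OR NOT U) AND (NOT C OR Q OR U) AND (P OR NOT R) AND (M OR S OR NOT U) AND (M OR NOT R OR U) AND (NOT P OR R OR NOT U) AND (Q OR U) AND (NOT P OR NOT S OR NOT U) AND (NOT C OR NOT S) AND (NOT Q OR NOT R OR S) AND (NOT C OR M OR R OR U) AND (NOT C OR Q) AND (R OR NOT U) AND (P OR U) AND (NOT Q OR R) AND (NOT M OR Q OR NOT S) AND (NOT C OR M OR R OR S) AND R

Unit clause (R) forces R = True.
In (P OR NOT R) only P is left, so P = True.
In (NOT P OR NOT Q) only NOT Q is left, so Q = False.
In (Q OR U) only U is left, so U = True.
In (NOT P OR NOT S OR NOT U) only NOT S is left, so S = False.
In (NOT C OR Q) only NOT C is left, so C = False.
In (M OR S OR NOT U) only M is left, so M = True.
All clauses satisfied.

R = True, C = False, M = True, S = False, P = True, U = True, Q = False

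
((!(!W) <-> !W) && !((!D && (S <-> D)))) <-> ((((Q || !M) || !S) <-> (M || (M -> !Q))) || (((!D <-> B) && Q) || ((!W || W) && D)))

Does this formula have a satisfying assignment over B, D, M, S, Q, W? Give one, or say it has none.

B: True, D: False, M: True, S: True, Q: False, W: False

  ((!(!W) <-> !W) && !((!D && (S <-> D)))) <-> ((((Q || !M) || !S) <-> (M || (M -> !Q))) || (((!D <-> B) && Q) || ((!W || W) && D))) = True
    (!(!W) <-> !W) && !((!D && (S <-> D))) = False
      !(!W) <-> !W = False
        !(!W) = False
          !W = True
        !W = True
      !((!D && (S <-> D))) = True
        !D && (S <-> D) = False
          !D = True
          S <-> D = False
    (((Q || !M) || !S) <-> (M || (M -> !Q))) || (((!D <-> B) && Q) || ((!W || W) && D)) = False
      ((Q || !M) || !S) <-> (M || (M -> !Q)) = False
        (Q || !M) || !S = False
          Q || !M = False
            !M = False
          !S = False
        M || (M -> !Q) = True
          M -> !Q = True
            !Q = True
      ((!D <-> B) && Q) || ((!W || W) && D) = False
        (!D <-> B) && Q = False
          !D <-> B = True
            !D = True
        (!W || W) && D = False
          !W || W = True
            !W = True
The formula evaluates to True.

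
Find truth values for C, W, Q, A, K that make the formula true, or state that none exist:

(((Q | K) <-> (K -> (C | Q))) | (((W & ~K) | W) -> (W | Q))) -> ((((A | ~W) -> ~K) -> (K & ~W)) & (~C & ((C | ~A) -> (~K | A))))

C: False, W: False, Q: False, A: True, K: True

  (((Q | K) <-> (K -> (C | Q))) | (((W & ~K) | W) -> (W | Q))) -> ((((A | ~W) -> ~K) -> (K & ~W)) & (~C & ((C | ~A) -> (~K | A)))) = True
    ((Q | K) <-> (K -> (C | Q))) | (((W & ~K) | W) -> (W | Q)) = True
      (Q | K) <-> (K -> (C | Q)) = False
        Q | K = True
        K -> (C | Q) = False
          C | Q = False
      ((W & ~K) | W) -> (W | Q) = True
        (W & ~K) | W = False
          W & ~K = False
            ~K = False
        W | Q = False
    (((A | ~W) -> ~K) -> (K & ~W)) & (~C & ((C | ~A) -> (~K | A))) = True
      ((A | ~W) -> ~K) -> (K & ~W) = True
        (A | ~W) -> ~K = False
          A | ~W = True
            ~W = True
          ~K = False
        K & ~W = True
          ~W = True
      ~C & ((C | ~A) -> (~K | A)) = True
        ~C = True
        (C | ~A) -> (~K | A) = True
          C | ~A = False
            ~A = False
          ~K | A = True
            ~K = False
The formula evaluates to True.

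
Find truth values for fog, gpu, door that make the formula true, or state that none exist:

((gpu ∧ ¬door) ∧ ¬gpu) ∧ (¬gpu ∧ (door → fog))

Case gpu = True: the conjunct ¬gpu is False.
Case gpu = False: the conjunct gpu is False.
Both cases fail — unsatisfiable.

UNSATISFIABLE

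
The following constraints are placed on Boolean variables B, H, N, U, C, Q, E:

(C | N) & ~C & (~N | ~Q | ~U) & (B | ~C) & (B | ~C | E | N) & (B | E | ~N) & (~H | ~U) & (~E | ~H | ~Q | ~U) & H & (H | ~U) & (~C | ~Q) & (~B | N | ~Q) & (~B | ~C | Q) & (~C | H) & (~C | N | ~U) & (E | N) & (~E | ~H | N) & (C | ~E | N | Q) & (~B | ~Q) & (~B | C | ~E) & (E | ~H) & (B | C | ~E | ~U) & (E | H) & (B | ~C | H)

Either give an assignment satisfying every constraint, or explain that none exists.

B: False, H: True, N: True, U: False, C: False, Q: False, E: True

Unit clause (~C) forces C = False.
Unit clause (H) forces H = True.
In (E | ~H) only E is left, so E = True.
In (C | N) only N is left, so N = True.
In (~H | ~U) only ~U is left, so U = False.
In (~B | C | ~E) only ~B is left, so B = False.
Set Q = False.
All clauses satisfied.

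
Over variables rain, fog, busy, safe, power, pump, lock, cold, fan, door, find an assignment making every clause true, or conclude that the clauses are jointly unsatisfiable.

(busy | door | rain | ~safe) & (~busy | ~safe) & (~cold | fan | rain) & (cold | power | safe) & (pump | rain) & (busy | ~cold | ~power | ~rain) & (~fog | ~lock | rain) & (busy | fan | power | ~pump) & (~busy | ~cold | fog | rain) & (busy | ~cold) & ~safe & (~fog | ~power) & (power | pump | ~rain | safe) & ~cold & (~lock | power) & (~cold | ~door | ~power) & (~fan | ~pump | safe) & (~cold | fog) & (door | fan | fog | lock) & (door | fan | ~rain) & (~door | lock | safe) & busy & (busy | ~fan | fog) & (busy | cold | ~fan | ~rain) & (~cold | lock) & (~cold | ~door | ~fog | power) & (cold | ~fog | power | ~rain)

Unit clause (~safe) forces safe = False.
Unit clause (~cold) forces cold = False.
Unit clause (busy) forces busy = True.
In (cold | power | safe) only power is left, so power = True.
In (~fog | ~power) only ~fog is left, so fog = False.
Set rain = True.
Set pump = False.
Set lock = False.
  then (~door | lock | safe) forces door = False.
  then (door | fan | fog | lock) forces fan = True.
All clauses satisfied.

rain=T, fog=F, busy=T, safe=F, power=T, pump=F, lock=F, cold=F, fan=T, door=F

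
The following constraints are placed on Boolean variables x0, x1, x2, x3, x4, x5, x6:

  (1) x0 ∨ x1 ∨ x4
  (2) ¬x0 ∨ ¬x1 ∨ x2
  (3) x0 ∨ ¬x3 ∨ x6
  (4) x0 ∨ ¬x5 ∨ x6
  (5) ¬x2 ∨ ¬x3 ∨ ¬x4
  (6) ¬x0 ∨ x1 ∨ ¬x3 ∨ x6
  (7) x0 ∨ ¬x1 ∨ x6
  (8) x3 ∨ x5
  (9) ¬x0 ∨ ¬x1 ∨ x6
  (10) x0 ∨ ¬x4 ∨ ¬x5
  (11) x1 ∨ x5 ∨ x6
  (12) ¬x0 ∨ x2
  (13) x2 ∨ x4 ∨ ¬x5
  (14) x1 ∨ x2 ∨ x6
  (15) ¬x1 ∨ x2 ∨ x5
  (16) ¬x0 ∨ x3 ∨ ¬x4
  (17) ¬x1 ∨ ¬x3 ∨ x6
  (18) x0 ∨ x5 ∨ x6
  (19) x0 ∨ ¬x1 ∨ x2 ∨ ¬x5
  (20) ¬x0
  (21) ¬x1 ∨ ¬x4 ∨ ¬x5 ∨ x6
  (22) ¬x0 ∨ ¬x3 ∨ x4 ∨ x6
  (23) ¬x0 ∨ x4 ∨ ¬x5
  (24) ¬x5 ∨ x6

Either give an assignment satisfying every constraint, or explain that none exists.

Unit clause (¬x0) forces x0 = False.
Set x1 = False.
  then (x0 ∨ x1 ∨ x4) forces x4 = True.
  then (x0 ∨ ¬x4 ∨ ¬x5) forces x5 = False.
  then (x1 ∨ x5 ∨ x6) forces x6 = True.
  then (x3 ∨ x5) forces x3 = True.
  then (¬x2 ∨ ¬x3 ∨ ¬x4) forces x2 = False.
All clauses satisfied.

x0=F, x1=F, x2=F, x3=T, x4=T, x5=F, x6=T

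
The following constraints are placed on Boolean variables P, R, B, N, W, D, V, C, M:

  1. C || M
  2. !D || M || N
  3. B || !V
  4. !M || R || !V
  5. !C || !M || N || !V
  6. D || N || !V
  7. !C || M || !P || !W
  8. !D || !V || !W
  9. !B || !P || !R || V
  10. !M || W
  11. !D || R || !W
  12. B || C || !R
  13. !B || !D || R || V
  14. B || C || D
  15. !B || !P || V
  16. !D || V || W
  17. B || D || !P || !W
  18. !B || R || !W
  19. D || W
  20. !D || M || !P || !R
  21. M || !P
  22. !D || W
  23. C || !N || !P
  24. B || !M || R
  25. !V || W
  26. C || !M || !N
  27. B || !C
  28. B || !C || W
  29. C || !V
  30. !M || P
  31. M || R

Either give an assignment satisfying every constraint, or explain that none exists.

P = False; R = True; B = True; N = False; W = True; D = False; V = False; C = True; M = False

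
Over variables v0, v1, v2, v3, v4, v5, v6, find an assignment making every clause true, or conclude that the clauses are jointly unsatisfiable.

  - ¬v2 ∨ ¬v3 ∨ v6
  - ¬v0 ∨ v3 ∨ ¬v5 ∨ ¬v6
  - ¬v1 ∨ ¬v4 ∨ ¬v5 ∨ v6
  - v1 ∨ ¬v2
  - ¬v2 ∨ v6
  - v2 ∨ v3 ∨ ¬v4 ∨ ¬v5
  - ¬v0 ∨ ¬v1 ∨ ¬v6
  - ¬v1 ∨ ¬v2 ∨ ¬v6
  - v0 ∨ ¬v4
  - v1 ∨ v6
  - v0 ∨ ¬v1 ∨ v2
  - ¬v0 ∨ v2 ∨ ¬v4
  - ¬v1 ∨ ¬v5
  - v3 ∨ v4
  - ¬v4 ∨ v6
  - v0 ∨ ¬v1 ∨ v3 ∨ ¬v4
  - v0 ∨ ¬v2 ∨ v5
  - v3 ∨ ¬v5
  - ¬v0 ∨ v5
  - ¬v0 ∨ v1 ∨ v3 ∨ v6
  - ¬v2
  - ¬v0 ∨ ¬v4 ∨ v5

v0: False, v1: False, v2: False, v3: True, v4: False, v5: True, v6: True

Unit clause (¬v2) forces v2 = False.
Set v0 = False.
  then (v0 ∨ ¬v4) forces v4 = False.
  then (v0 ∨ ¬v1 ∨ v2) forces v1 = False.
  then (v3 ∨ v4) forces v3 = True.
  then (v1 ∨ v6) forces v6 = True.
Set v5 = True.
All clauses satisfied.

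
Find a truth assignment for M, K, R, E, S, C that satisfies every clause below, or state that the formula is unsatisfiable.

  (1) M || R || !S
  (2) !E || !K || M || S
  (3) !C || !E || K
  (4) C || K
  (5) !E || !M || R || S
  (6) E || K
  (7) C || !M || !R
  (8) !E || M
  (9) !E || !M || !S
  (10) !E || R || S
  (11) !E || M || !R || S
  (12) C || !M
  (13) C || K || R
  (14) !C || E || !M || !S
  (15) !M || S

Set M = False.
  then (!E || M) forces E = False.
  then (E || K) forces K = True.
Set R = True.
Set S = False.
Set C = True.
All clauses satisfied.

M = False, K = True, R = True, E = False, S = False, C = True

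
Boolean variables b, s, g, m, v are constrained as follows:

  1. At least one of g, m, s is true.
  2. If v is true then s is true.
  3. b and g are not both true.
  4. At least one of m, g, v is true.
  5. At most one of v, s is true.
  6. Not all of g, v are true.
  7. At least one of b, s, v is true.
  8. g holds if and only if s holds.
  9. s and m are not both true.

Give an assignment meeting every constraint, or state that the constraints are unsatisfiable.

b=F, s=T, g=T, m=F, v=F

  (1) {g, m, s}: 2 true — at least one ✓
  (2) v=F ⇒ s: vacuous ✓
  (3) b=F, g=T — not both ✓
  (4) {m, g, v}: 1 true — at least one ✓
  (5) {v, s}: 1 true — at most one ✓
  (6) {g, v}: 1/2 true — not all ✓
  (7) {b, s, v}: 1 true — at least one ✓
  (8) g=T, s=T — same ✓
  (9) s=T, m=F — not both ✓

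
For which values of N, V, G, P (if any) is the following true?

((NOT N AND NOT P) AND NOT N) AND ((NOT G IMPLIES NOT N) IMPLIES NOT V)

N = False, V = False, G = True, P = False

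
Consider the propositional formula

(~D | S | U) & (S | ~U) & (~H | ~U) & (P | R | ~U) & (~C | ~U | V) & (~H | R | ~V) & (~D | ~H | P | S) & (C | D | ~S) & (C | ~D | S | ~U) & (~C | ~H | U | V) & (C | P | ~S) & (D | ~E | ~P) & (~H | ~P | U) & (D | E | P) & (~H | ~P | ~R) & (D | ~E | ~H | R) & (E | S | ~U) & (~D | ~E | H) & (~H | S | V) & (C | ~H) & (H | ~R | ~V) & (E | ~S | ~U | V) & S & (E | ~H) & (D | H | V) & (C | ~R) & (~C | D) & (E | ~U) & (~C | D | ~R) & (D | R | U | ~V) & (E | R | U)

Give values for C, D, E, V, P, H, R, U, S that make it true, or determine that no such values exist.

C = True, D = True, E = True, V = True, P = False, H = True, R = True, U = False, S = True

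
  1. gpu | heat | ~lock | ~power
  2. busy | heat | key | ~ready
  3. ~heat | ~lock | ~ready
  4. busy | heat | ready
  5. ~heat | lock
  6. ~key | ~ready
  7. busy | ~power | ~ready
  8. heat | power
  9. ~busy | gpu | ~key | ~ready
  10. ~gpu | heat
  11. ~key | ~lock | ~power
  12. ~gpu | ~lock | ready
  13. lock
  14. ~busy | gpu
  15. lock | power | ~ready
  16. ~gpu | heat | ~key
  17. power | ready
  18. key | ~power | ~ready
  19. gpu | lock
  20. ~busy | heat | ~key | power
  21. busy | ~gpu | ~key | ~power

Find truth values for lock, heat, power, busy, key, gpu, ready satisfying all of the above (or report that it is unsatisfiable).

Unit clause (lock) forces lock = True.
Try heat = False:
  (heat | power) forces power = True.
  (gpu | heat | ~lock | ~power) forces gpu = True.
  clause (~gpu | heat) is falsified — backtrack.
So heat = True.
  then (~heat | ~lock | ~ready) forces ready = False.
  then (~gpu | ~lock | ready) forces gpu = False.
  then (~busy | gpu) forces busy = False.
  then (power | ready) forces power = True.
  then (~key | ~lock | ~power) forces key = False.
All clauses satisfied.

lock: True; heat: True; power: True; busy: False; key: False; gpu: False; ready: False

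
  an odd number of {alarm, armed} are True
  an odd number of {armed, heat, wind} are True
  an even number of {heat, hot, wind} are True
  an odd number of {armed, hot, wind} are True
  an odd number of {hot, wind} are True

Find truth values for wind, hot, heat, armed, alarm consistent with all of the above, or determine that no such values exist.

wind = False, hot = True, heat = True, armed = False, alarm = True

{alarm, armed}: 1 true → odd ✓
{armed, heat, wind}: 1 true → odd ✓
{heat, hot, wind}: 2 true → even ✓
{armed, hot, wind}: 1 true → odd ✓
{hot, wind}: 1 true → odd ✓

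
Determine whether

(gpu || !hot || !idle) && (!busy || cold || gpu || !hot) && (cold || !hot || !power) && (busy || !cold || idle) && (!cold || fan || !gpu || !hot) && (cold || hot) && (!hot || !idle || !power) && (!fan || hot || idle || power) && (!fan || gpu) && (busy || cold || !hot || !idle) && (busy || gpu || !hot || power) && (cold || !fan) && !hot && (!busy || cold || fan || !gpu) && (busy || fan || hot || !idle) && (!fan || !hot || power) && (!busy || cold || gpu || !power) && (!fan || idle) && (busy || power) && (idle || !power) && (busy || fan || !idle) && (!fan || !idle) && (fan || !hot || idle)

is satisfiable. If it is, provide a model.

busy = True, fan = False, power = False, idle = False, cold = True, gpu = False, hot = False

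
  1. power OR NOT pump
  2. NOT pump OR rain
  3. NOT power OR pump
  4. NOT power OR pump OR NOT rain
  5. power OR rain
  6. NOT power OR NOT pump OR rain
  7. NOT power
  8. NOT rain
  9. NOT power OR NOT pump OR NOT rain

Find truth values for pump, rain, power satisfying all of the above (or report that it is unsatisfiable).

The formula is unsatisfiable.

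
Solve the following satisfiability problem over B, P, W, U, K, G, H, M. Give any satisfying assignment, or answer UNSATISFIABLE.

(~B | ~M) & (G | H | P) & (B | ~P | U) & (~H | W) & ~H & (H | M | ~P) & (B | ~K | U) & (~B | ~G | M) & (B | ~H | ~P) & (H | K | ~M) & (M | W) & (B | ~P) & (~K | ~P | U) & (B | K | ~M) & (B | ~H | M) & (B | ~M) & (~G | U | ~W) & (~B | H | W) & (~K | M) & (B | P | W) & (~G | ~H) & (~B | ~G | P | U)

B = False, P = False, W = True, U = True, K = False, G = True, H = False, M = False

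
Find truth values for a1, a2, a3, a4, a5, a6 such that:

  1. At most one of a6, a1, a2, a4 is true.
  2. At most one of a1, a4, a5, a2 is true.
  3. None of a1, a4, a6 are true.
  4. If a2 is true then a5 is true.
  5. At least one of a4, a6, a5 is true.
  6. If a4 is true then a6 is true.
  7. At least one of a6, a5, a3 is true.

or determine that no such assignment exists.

a1=F, a2=F, a3=F, a4=F, a5=T, a6=F

  (1) {a6, a1, a2, a4}: 0 true — at most one ✓
  (2) {a1, a4, a5, a2}: 1 true — at most one ✓
  (3) {a1, a4, a6}: 0 true — none ✓
  (4) a2=F ⇒ a5: vacuous ✓
  (5) {a4, a6, a5}: 1 true — at least one ✓
  (6) a4=F ⇒ a6: vacuous ✓
  (7) {a6, a5, a3}: 1 true — at least one ✓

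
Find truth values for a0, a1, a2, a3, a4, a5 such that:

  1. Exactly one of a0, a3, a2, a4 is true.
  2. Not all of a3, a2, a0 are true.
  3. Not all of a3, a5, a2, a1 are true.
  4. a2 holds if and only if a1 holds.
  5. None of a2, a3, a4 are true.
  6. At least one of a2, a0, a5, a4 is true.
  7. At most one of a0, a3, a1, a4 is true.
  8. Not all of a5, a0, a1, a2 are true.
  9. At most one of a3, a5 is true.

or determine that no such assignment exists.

a0=T; a1=F; a2=F; a3=F; a4=F; a5=T

  (1) {a0, a3, a2, a4}: 1 true — exactly one ✓
  (2) {a3, a2, a0}: 1/3 true — not all ✓
  (3) {a3, a5, a2, a1}: 1/4 true — not all ✓
  (4) a2=F, a1=F — same ✓
  (5) {a2, a3, a4}: 0 true — none ✓
  (6) {a2, a0, a5, a4}: 2 true — at least one ✓
  (7) {a0, a3, a1, a4}: 1 true — at most one ✓
  (8) {a5, a0, a1, a2}: 2/4 true — not all ✓
  (9) {a3, a5}: 1 true — at most one ✓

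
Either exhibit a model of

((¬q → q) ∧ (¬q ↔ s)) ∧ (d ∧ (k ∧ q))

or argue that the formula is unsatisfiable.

k = True, d = True, q = True, s = False

  (¬q → q) ∧ (¬q ↔ s) = True
    ¬q → q = True
      ¬q = False
    ¬q ↔ s = True
      ¬q = False
  d ∧ (k ∧ q) = True
    k ∧ q = True
Both conjuncts True, so the formula holds.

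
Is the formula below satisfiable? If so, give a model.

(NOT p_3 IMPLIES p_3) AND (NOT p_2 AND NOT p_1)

p_1: False; p_2: False; p_3: True

  NOT p_3 IMPLIES p_3 = True
    NOT p_3 = False
  NOT p_2 AND NOT p_1 = True
    NOT p_2 = True
    NOT p_1 = True
Both conjuncts True, so the formula holds.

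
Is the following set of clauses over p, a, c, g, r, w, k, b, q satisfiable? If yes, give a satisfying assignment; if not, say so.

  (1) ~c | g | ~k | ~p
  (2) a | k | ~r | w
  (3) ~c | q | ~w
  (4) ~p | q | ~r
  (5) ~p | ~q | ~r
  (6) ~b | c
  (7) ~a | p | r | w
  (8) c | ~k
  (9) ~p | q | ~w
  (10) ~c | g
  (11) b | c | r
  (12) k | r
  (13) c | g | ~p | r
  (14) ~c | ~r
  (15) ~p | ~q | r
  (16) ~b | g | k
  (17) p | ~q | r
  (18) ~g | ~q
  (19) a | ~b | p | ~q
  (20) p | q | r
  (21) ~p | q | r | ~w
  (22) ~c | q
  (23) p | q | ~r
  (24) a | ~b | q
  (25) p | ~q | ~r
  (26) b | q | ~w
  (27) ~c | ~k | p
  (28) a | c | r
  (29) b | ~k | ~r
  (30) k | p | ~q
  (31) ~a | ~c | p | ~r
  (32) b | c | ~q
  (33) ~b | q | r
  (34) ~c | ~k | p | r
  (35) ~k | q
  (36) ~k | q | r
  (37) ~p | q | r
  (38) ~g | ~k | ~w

Case q = True:
  (~g | ~q) forces g = False.
  (~c | g) forces c = False.
  (~b | c) forces b = False.
  Clause (b | c | ~q) is falsified — contradiction.
Case q = False:
  (~c | q) forces c = False.
  (~b | c) forces b = False.
  (c | ~k) forces k = False.
  (b | c | r) forces r = True.
  (~p | q | ~r) forces p = False.
  Clause (p | q | ~r) is falsified — contradiction.
Both cases fail, so the formula is unsatisfiable.

UNSATISFIABLE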